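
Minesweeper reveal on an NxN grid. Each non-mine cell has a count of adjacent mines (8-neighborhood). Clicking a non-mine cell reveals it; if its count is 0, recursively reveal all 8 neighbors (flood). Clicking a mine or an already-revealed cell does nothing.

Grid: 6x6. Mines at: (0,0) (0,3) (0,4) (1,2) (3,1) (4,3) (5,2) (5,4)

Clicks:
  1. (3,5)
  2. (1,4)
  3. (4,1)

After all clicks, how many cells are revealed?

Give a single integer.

Click 1 (3,5) count=0: revealed 11 new [(1,3) (1,4) (1,5) (2,3) (2,4) (2,5) (3,3) (3,4) (3,5) (4,4) (4,5)] -> total=11
Click 2 (1,4) count=2: revealed 0 new [(none)] -> total=11
Click 3 (4,1) count=2: revealed 1 new [(4,1)] -> total=12

Answer: 12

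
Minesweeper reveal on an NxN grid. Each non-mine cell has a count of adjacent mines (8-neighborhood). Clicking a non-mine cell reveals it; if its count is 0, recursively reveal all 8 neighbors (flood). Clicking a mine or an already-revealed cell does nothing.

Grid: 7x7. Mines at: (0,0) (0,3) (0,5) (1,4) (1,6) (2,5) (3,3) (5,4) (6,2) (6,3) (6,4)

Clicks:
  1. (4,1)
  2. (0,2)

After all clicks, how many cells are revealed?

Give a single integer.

Answer: 18

Derivation:
Click 1 (4,1) count=0: revealed 17 new [(1,0) (1,1) (1,2) (2,0) (2,1) (2,2) (3,0) (3,1) (3,2) (4,0) (4,1) (4,2) (5,0) (5,1) (5,2) (6,0) (6,1)] -> total=17
Click 2 (0,2) count=1: revealed 1 new [(0,2)] -> total=18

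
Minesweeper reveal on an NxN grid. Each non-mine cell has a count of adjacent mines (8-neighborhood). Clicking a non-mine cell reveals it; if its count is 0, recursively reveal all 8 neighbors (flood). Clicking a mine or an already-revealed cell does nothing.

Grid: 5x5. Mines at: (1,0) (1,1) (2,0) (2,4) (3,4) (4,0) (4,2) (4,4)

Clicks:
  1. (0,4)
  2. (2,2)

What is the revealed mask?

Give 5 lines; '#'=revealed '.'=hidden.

Click 1 (0,4) count=0: revealed 6 new [(0,2) (0,3) (0,4) (1,2) (1,3) (1,4)] -> total=6
Click 2 (2,2) count=1: revealed 1 new [(2,2)] -> total=7

Answer: ..###
..###
..#..
.....
.....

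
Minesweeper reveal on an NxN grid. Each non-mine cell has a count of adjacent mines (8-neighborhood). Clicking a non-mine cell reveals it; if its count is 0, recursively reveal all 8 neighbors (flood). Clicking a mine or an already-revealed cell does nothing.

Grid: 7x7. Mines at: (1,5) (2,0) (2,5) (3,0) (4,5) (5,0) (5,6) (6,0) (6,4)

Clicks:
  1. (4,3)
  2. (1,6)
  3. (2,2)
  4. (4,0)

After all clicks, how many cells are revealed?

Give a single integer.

Click 1 (4,3) count=0: revealed 29 new [(0,0) (0,1) (0,2) (0,3) (0,4) (1,0) (1,1) (1,2) (1,3) (1,4) (2,1) (2,2) (2,3) (2,4) (3,1) (3,2) (3,3) (3,4) (4,1) (4,2) (4,3) (4,4) (5,1) (5,2) (5,3) (5,4) (6,1) (6,2) (6,3)] -> total=29
Click 2 (1,6) count=2: revealed 1 new [(1,6)] -> total=30
Click 3 (2,2) count=0: revealed 0 new [(none)] -> total=30
Click 4 (4,0) count=2: revealed 1 new [(4,0)] -> total=31

Answer: 31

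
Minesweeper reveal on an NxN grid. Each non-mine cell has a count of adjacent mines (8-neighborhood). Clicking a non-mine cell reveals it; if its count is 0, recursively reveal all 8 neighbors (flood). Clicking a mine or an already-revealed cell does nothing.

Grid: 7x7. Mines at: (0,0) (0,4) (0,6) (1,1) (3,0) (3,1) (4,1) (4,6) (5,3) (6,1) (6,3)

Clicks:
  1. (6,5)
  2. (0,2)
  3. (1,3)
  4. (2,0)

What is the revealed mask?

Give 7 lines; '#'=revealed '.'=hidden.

Click 1 (6,5) count=0: revealed 6 new [(5,4) (5,5) (5,6) (6,4) (6,5) (6,6)] -> total=6
Click 2 (0,2) count=1: revealed 1 new [(0,2)] -> total=7
Click 3 (1,3) count=1: revealed 1 new [(1,3)] -> total=8
Click 4 (2,0) count=3: revealed 1 new [(2,0)] -> total=9

Answer: ..#....
...#...
#......
.......
.......
....###
....###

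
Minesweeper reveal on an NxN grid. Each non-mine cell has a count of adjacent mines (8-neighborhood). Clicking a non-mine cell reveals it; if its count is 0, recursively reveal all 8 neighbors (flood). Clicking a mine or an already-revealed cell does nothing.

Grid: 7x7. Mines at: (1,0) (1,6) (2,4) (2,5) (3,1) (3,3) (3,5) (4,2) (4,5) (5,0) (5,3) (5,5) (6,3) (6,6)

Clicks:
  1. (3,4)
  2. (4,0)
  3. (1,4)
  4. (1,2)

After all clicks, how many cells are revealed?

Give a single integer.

Answer: 15

Derivation:
Click 1 (3,4) count=5: revealed 1 new [(3,4)] -> total=1
Click 2 (4,0) count=2: revealed 1 new [(4,0)] -> total=2
Click 3 (1,4) count=2: revealed 1 new [(1,4)] -> total=3
Click 4 (1,2) count=0: revealed 12 new [(0,1) (0,2) (0,3) (0,4) (0,5) (1,1) (1,2) (1,3) (1,5) (2,1) (2,2) (2,3)] -> total=15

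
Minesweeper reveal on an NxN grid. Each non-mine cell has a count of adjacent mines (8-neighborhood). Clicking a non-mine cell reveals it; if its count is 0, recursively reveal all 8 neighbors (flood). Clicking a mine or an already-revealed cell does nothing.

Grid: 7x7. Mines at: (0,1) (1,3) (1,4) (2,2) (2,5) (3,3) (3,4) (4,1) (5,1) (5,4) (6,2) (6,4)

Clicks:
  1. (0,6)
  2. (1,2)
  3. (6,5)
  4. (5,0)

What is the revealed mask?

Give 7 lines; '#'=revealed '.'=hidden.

Answer: .....##
..#..##
.......
.......
.......
#......
.....#.

Derivation:
Click 1 (0,6) count=0: revealed 4 new [(0,5) (0,6) (1,5) (1,6)] -> total=4
Click 2 (1,2) count=3: revealed 1 new [(1,2)] -> total=5
Click 3 (6,5) count=2: revealed 1 new [(6,5)] -> total=6
Click 4 (5,0) count=2: revealed 1 new [(5,0)] -> total=7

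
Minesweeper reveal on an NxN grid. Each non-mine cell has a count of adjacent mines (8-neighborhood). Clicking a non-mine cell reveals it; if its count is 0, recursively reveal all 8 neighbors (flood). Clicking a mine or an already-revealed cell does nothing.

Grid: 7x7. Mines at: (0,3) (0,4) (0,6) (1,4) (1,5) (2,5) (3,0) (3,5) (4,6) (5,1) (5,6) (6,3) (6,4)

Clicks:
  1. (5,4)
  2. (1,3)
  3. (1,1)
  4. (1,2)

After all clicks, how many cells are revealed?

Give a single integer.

Answer: 23

Derivation:
Click 1 (5,4) count=2: revealed 1 new [(5,4)] -> total=1
Click 2 (1,3) count=3: revealed 1 new [(1,3)] -> total=2
Click 3 (1,1) count=0: revealed 21 new [(0,0) (0,1) (0,2) (1,0) (1,1) (1,2) (2,0) (2,1) (2,2) (2,3) (2,4) (3,1) (3,2) (3,3) (3,4) (4,1) (4,2) (4,3) (4,4) (5,2) (5,3)] -> total=23
Click 4 (1,2) count=1: revealed 0 new [(none)] -> total=23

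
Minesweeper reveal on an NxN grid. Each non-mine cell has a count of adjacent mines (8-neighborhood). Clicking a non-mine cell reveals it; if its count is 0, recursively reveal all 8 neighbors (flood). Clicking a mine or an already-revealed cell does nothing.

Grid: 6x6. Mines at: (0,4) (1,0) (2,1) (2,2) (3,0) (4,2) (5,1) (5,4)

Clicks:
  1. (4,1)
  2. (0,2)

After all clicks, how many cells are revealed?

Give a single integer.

Answer: 7

Derivation:
Click 1 (4,1) count=3: revealed 1 new [(4,1)] -> total=1
Click 2 (0,2) count=0: revealed 6 new [(0,1) (0,2) (0,3) (1,1) (1,2) (1,3)] -> total=7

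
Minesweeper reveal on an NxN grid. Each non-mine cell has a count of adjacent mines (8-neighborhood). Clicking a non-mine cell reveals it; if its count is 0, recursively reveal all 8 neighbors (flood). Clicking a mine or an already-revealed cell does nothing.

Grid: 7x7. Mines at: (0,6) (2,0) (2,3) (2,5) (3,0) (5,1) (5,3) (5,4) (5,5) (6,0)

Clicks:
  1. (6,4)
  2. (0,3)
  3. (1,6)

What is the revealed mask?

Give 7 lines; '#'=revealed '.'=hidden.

Answer: ######.
#######
.......
.......
.......
.......
....#..

Derivation:
Click 1 (6,4) count=3: revealed 1 new [(6,4)] -> total=1
Click 2 (0,3) count=0: revealed 12 new [(0,0) (0,1) (0,2) (0,3) (0,4) (0,5) (1,0) (1,1) (1,2) (1,3) (1,4) (1,5)] -> total=13
Click 3 (1,6) count=2: revealed 1 new [(1,6)] -> total=14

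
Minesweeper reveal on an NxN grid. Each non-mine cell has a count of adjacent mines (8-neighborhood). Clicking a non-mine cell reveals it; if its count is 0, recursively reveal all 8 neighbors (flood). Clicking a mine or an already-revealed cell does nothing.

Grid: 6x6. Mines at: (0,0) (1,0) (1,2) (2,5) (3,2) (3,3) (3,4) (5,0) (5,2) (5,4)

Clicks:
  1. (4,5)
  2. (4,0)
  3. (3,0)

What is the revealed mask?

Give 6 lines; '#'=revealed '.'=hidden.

Click 1 (4,5) count=2: revealed 1 new [(4,5)] -> total=1
Click 2 (4,0) count=1: revealed 1 new [(4,0)] -> total=2
Click 3 (3,0) count=0: revealed 5 new [(2,0) (2,1) (3,0) (3,1) (4,1)] -> total=7

Answer: ......
......
##....
##....
##...#
......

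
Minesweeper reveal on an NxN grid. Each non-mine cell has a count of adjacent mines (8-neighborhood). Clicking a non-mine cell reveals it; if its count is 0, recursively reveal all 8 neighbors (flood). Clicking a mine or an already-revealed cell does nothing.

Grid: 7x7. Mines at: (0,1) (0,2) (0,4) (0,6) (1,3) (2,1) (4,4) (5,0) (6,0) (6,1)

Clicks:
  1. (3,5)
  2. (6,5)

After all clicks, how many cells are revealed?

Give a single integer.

Answer: 21

Derivation:
Click 1 (3,5) count=1: revealed 1 new [(3,5)] -> total=1
Click 2 (6,5) count=0: revealed 20 new [(1,4) (1,5) (1,6) (2,4) (2,5) (2,6) (3,4) (3,6) (4,5) (4,6) (5,2) (5,3) (5,4) (5,5) (5,6) (6,2) (6,3) (6,4) (6,5) (6,6)] -> total=21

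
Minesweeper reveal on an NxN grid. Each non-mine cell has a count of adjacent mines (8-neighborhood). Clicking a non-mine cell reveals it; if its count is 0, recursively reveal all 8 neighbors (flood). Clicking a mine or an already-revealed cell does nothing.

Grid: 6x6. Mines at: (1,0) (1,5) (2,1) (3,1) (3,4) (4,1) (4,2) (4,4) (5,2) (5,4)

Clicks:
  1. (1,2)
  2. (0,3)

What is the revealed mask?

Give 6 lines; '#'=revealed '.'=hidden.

Answer: .####.
.####.
..###.
......
......
......

Derivation:
Click 1 (1,2) count=1: revealed 1 new [(1,2)] -> total=1
Click 2 (0,3) count=0: revealed 10 new [(0,1) (0,2) (0,3) (0,4) (1,1) (1,3) (1,4) (2,2) (2,3) (2,4)] -> total=11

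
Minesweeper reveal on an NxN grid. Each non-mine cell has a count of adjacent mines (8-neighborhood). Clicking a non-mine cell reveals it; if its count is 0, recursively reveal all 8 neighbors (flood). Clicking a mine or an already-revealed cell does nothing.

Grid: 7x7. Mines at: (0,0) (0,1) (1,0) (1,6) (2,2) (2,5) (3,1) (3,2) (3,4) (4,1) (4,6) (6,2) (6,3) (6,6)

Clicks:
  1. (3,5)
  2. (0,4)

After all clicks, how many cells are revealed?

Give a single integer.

Answer: 9

Derivation:
Click 1 (3,5) count=3: revealed 1 new [(3,5)] -> total=1
Click 2 (0,4) count=0: revealed 8 new [(0,2) (0,3) (0,4) (0,5) (1,2) (1,3) (1,4) (1,5)] -> total=9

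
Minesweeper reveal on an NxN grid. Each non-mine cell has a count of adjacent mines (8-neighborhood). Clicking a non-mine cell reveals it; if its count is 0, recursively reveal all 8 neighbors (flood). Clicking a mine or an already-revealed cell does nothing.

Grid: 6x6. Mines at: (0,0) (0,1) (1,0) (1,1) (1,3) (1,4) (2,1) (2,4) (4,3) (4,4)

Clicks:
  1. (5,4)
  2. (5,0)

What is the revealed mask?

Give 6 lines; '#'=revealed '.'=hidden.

Answer: ......
......
......
###...
###...
###.#.

Derivation:
Click 1 (5,4) count=2: revealed 1 new [(5,4)] -> total=1
Click 2 (5,0) count=0: revealed 9 new [(3,0) (3,1) (3,2) (4,0) (4,1) (4,2) (5,0) (5,1) (5,2)] -> total=10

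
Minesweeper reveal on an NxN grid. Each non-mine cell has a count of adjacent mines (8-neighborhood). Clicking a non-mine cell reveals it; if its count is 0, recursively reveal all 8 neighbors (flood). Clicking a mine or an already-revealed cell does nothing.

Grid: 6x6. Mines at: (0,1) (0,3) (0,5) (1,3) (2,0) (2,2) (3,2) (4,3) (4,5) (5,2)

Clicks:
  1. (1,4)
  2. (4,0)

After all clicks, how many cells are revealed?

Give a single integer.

Click 1 (1,4) count=3: revealed 1 new [(1,4)] -> total=1
Click 2 (4,0) count=0: revealed 6 new [(3,0) (3,1) (4,0) (4,1) (5,0) (5,1)] -> total=7

Answer: 7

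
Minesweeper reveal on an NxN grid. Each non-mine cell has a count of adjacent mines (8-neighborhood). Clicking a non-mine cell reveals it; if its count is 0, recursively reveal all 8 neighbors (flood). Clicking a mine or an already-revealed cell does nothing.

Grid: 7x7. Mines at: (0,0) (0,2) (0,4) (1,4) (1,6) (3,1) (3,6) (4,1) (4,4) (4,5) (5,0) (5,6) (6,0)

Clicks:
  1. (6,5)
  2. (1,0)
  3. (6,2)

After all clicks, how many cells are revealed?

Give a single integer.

Answer: 11

Derivation:
Click 1 (6,5) count=1: revealed 1 new [(6,5)] -> total=1
Click 2 (1,0) count=1: revealed 1 new [(1,0)] -> total=2
Click 3 (6,2) count=0: revealed 9 new [(5,1) (5,2) (5,3) (5,4) (5,5) (6,1) (6,2) (6,3) (6,4)] -> total=11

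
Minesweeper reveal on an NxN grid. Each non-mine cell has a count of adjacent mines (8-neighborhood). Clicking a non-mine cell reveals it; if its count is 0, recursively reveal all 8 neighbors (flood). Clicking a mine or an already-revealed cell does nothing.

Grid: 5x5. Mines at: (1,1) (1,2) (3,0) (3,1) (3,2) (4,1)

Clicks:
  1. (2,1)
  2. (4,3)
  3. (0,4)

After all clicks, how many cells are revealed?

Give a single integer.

Answer: 11

Derivation:
Click 1 (2,1) count=5: revealed 1 new [(2,1)] -> total=1
Click 2 (4,3) count=1: revealed 1 new [(4,3)] -> total=2
Click 3 (0,4) count=0: revealed 9 new [(0,3) (0,4) (1,3) (1,4) (2,3) (2,4) (3,3) (3,4) (4,4)] -> total=11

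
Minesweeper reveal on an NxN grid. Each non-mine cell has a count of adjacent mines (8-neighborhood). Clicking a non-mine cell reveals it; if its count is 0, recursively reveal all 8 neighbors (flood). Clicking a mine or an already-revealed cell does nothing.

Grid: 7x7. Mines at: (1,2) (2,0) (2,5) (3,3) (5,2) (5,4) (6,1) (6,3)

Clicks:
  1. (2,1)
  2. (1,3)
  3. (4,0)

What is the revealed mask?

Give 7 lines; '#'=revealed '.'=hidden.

Answer: .......
...#...
.#.....
##.....
##.....
##.....
.......

Derivation:
Click 1 (2,1) count=2: revealed 1 new [(2,1)] -> total=1
Click 2 (1,3) count=1: revealed 1 new [(1,3)] -> total=2
Click 3 (4,0) count=0: revealed 6 new [(3,0) (3,1) (4,0) (4,1) (5,0) (5,1)] -> total=8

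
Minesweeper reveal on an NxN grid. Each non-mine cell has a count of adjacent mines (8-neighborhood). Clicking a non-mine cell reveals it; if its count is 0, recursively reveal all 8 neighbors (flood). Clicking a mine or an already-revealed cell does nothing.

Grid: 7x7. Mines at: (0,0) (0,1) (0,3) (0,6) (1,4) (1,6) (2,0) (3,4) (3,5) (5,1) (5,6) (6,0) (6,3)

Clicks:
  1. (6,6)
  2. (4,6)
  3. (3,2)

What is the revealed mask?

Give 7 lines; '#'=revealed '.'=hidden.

Answer: .......
.###...
.###...
.###...
.###..#
.......
......#

Derivation:
Click 1 (6,6) count=1: revealed 1 new [(6,6)] -> total=1
Click 2 (4,6) count=2: revealed 1 new [(4,6)] -> total=2
Click 3 (3,2) count=0: revealed 12 new [(1,1) (1,2) (1,3) (2,1) (2,2) (2,3) (3,1) (3,2) (3,3) (4,1) (4,2) (4,3)] -> total=14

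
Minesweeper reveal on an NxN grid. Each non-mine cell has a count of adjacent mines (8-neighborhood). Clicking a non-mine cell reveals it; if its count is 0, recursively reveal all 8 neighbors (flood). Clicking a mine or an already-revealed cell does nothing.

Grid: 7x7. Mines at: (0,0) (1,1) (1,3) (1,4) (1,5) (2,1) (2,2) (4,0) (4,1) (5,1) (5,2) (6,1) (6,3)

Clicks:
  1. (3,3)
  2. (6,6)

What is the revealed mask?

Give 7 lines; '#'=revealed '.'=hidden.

Click 1 (3,3) count=1: revealed 1 new [(3,3)] -> total=1
Click 2 (6,6) count=0: revealed 18 new [(2,3) (2,4) (2,5) (2,6) (3,4) (3,5) (3,6) (4,3) (4,4) (4,5) (4,6) (5,3) (5,4) (5,5) (5,6) (6,4) (6,5) (6,6)] -> total=19

Answer: .......
.......
...####
...####
...####
...####
....###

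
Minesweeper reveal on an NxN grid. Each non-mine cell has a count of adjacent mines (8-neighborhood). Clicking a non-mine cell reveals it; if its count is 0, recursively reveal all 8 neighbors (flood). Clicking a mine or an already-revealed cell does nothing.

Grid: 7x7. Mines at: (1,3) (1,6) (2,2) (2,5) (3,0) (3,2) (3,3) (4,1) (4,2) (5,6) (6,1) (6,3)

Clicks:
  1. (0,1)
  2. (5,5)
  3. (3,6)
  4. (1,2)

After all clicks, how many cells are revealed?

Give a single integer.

Answer: 10

Derivation:
Click 1 (0,1) count=0: revealed 8 new [(0,0) (0,1) (0,2) (1,0) (1,1) (1,2) (2,0) (2,1)] -> total=8
Click 2 (5,5) count=1: revealed 1 new [(5,5)] -> total=9
Click 3 (3,6) count=1: revealed 1 new [(3,6)] -> total=10
Click 4 (1,2) count=2: revealed 0 new [(none)] -> total=10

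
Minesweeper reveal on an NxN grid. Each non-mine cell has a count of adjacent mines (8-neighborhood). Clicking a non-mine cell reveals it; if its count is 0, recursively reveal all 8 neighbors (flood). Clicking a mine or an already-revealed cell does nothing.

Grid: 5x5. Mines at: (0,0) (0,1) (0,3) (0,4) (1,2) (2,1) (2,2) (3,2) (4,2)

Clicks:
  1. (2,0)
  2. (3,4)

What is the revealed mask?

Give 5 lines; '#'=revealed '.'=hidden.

Click 1 (2,0) count=1: revealed 1 new [(2,0)] -> total=1
Click 2 (3,4) count=0: revealed 8 new [(1,3) (1,4) (2,3) (2,4) (3,3) (3,4) (4,3) (4,4)] -> total=9

Answer: .....
...##
#..##
...##
...##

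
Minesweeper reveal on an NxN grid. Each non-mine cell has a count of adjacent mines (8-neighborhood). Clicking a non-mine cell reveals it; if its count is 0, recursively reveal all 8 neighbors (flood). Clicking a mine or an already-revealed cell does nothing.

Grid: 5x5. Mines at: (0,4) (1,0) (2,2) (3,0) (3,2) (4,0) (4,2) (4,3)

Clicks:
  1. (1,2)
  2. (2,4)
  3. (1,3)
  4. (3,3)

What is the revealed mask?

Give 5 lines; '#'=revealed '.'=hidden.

Click 1 (1,2) count=1: revealed 1 new [(1,2)] -> total=1
Click 2 (2,4) count=0: revealed 6 new [(1,3) (1,4) (2,3) (2,4) (3,3) (3,4)] -> total=7
Click 3 (1,3) count=2: revealed 0 new [(none)] -> total=7
Click 4 (3,3) count=4: revealed 0 new [(none)] -> total=7

Answer: .....
..###
...##
...##
.....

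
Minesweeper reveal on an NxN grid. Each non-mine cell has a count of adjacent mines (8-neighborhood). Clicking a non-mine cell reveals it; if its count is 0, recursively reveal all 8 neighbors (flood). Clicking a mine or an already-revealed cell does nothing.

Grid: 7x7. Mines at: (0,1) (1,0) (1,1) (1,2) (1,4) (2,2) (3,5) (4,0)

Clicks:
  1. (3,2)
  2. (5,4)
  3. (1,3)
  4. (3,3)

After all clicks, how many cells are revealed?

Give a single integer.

Answer: 25

Derivation:
Click 1 (3,2) count=1: revealed 1 new [(3,2)] -> total=1
Click 2 (5,4) count=0: revealed 23 new [(3,1) (3,3) (3,4) (4,1) (4,2) (4,3) (4,4) (4,5) (4,6) (5,0) (5,1) (5,2) (5,3) (5,4) (5,5) (5,6) (6,0) (6,1) (6,2) (6,3) (6,4) (6,5) (6,6)] -> total=24
Click 3 (1,3) count=3: revealed 1 new [(1,3)] -> total=25
Click 4 (3,3) count=1: revealed 0 new [(none)] -> total=25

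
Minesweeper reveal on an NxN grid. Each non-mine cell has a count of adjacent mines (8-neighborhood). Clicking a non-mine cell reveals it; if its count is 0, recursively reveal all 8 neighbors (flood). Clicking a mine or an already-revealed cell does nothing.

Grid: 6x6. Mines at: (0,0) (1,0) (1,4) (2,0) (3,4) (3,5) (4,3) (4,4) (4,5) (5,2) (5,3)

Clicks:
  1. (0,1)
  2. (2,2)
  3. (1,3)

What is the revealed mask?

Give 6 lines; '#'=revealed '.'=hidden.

Click 1 (0,1) count=2: revealed 1 new [(0,1)] -> total=1
Click 2 (2,2) count=0: revealed 11 new [(0,2) (0,3) (1,1) (1,2) (1,3) (2,1) (2,2) (2,3) (3,1) (3,2) (3,3)] -> total=12
Click 3 (1,3) count=1: revealed 0 new [(none)] -> total=12

Answer: .###..
.###..
.###..
.###..
......
......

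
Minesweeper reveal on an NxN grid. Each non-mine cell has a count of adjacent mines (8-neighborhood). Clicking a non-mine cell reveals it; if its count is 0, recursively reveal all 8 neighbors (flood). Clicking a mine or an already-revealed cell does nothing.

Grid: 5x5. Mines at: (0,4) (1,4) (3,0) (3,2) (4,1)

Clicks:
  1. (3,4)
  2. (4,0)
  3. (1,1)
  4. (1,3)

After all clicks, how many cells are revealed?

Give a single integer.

Click 1 (3,4) count=0: revealed 6 new [(2,3) (2,4) (3,3) (3,4) (4,3) (4,4)] -> total=6
Click 2 (4,0) count=2: revealed 1 new [(4,0)] -> total=7
Click 3 (1,1) count=0: revealed 11 new [(0,0) (0,1) (0,2) (0,3) (1,0) (1,1) (1,2) (1,3) (2,0) (2,1) (2,2)] -> total=18
Click 4 (1,3) count=2: revealed 0 new [(none)] -> total=18

Answer: 18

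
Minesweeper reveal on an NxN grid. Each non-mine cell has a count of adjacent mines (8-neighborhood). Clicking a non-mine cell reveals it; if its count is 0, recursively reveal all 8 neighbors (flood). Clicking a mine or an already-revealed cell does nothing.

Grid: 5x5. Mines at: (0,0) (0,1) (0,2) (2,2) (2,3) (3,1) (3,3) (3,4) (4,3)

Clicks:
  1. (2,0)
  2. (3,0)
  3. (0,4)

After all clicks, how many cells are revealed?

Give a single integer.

Answer: 6

Derivation:
Click 1 (2,0) count=1: revealed 1 new [(2,0)] -> total=1
Click 2 (3,0) count=1: revealed 1 new [(3,0)] -> total=2
Click 3 (0,4) count=0: revealed 4 new [(0,3) (0,4) (1,3) (1,4)] -> total=6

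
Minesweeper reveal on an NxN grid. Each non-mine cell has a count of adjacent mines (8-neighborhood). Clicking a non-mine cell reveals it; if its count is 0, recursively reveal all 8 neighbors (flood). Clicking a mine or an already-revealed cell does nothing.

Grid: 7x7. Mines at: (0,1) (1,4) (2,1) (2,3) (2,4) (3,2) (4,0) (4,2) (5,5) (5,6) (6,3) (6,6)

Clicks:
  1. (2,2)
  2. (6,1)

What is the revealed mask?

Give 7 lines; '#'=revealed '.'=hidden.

Answer: .......
.......
..#....
.......
.......
###....
###....

Derivation:
Click 1 (2,2) count=3: revealed 1 new [(2,2)] -> total=1
Click 2 (6,1) count=0: revealed 6 new [(5,0) (5,1) (5,2) (6,0) (6,1) (6,2)] -> total=7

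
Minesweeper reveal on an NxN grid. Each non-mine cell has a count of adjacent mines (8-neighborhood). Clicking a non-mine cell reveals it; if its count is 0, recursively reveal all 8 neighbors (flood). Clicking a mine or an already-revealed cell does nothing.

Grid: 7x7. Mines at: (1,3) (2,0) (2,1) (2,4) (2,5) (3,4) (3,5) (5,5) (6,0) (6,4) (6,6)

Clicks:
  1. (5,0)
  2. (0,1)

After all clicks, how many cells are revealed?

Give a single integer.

Answer: 7

Derivation:
Click 1 (5,0) count=1: revealed 1 new [(5,0)] -> total=1
Click 2 (0,1) count=0: revealed 6 new [(0,0) (0,1) (0,2) (1,0) (1,1) (1,2)] -> total=7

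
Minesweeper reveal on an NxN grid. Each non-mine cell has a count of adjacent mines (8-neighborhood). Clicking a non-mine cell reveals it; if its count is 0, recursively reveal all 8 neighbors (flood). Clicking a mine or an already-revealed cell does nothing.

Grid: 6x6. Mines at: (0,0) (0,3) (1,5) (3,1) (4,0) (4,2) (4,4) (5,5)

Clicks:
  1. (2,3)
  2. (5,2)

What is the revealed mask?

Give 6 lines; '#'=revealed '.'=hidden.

Answer: ......
..###.
..###.
..###.
......
..#...

Derivation:
Click 1 (2,3) count=0: revealed 9 new [(1,2) (1,3) (1,4) (2,2) (2,3) (2,4) (3,2) (3,3) (3,4)] -> total=9
Click 2 (5,2) count=1: revealed 1 new [(5,2)] -> total=10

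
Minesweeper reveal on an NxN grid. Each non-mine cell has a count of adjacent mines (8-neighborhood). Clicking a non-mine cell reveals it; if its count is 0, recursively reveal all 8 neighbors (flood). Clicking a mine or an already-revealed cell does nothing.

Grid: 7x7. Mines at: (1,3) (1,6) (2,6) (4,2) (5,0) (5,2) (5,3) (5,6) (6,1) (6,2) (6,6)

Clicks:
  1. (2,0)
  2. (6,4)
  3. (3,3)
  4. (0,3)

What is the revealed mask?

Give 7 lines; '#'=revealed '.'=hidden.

Click 1 (2,0) count=0: revealed 14 new [(0,0) (0,1) (0,2) (1,0) (1,1) (1,2) (2,0) (2,1) (2,2) (3,0) (3,1) (3,2) (4,0) (4,1)] -> total=14
Click 2 (6,4) count=1: revealed 1 new [(6,4)] -> total=15
Click 3 (3,3) count=1: revealed 1 new [(3,3)] -> total=16
Click 4 (0,3) count=1: revealed 1 new [(0,3)] -> total=17

Answer: ####...
###....
###....
####...
##.....
.......
....#..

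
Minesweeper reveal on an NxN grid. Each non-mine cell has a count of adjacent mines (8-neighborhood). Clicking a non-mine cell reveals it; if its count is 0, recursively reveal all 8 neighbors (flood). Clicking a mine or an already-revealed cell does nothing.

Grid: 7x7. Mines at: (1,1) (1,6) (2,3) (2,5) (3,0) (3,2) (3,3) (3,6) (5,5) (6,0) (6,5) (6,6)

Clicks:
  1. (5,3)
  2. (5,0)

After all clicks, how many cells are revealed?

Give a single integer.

Click 1 (5,3) count=0: revealed 12 new [(4,1) (4,2) (4,3) (4,4) (5,1) (5,2) (5,3) (5,4) (6,1) (6,2) (6,3) (6,4)] -> total=12
Click 2 (5,0) count=1: revealed 1 new [(5,0)] -> total=13

Answer: 13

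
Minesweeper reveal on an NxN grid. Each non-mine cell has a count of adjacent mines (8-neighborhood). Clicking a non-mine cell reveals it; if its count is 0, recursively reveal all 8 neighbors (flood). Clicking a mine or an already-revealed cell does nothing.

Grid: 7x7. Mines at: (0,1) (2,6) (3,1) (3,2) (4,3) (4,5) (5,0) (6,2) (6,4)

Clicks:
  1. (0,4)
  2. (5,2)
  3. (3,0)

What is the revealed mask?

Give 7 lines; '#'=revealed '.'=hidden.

Answer: ..#####
..#####
..####.
#..###.
.......
..#....
.......

Derivation:
Click 1 (0,4) count=0: revealed 17 new [(0,2) (0,3) (0,4) (0,5) (0,6) (1,2) (1,3) (1,4) (1,5) (1,6) (2,2) (2,3) (2,4) (2,5) (3,3) (3,4) (3,5)] -> total=17
Click 2 (5,2) count=2: revealed 1 new [(5,2)] -> total=18
Click 3 (3,0) count=1: revealed 1 new [(3,0)] -> total=19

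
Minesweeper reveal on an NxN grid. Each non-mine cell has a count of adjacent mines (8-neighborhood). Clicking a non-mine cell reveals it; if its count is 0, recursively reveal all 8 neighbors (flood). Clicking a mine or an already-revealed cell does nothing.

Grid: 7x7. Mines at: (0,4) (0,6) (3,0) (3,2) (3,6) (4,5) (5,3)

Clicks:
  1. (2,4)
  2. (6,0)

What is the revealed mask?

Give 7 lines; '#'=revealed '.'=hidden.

Answer: .......
...###.
...###.
...###.
###....
###....
###....

Derivation:
Click 1 (2,4) count=0: revealed 9 new [(1,3) (1,4) (1,5) (2,3) (2,4) (2,5) (3,3) (3,4) (3,5)] -> total=9
Click 2 (6,0) count=0: revealed 9 new [(4,0) (4,1) (4,2) (5,0) (5,1) (5,2) (6,0) (6,1) (6,2)] -> total=18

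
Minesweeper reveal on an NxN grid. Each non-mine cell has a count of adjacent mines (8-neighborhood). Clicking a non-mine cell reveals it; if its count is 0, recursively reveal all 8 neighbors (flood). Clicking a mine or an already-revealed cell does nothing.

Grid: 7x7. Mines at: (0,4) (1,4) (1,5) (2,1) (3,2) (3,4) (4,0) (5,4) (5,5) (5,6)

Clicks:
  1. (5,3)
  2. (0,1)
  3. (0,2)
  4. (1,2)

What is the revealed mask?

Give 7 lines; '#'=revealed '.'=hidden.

Click 1 (5,3) count=1: revealed 1 new [(5,3)] -> total=1
Click 2 (0,1) count=0: revealed 8 new [(0,0) (0,1) (0,2) (0,3) (1,0) (1,1) (1,2) (1,3)] -> total=9
Click 3 (0,2) count=0: revealed 0 new [(none)] -> total=9
Click 4 (1,2) count=1: revealed 0 new [(none)] -> total=9

Answer: ####...
####...
.......
.......
.......
...#...
.......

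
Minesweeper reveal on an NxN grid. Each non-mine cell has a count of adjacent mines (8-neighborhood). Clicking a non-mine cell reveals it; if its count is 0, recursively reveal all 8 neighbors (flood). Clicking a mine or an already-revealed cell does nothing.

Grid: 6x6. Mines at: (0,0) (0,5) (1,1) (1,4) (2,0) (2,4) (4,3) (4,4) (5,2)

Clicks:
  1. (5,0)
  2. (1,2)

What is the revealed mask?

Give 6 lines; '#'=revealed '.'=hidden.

Answer: ......
..#...
......
##....
##....
##....

Derivation:
Click 1 (5,0) count=0: revealed 6 new [(3,0) (3,1) (4,0) (4,1) (5,0) (5,1)] -> total=6
Click 2 (1,2) count=1: revealed 1 new [(1,2)] -> total=7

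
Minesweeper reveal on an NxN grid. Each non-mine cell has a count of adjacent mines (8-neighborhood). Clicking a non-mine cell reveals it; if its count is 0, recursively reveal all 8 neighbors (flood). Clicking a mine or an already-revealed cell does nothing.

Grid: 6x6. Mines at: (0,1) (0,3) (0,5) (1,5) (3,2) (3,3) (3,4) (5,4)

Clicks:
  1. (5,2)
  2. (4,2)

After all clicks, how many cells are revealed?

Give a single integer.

Click 1 (5,2) count=0: revealed 14 new [(1,0) (1,1) (2,0) (2,1) (3,0) (3,1) (4,0) (4,1) (4,2) (4,3) (5,0) (5,1) (5,2) (5,3)] -> total=14
Click 2 (4,2) count=2: revealed 0 new [(none)] -> total=14

Answer: 14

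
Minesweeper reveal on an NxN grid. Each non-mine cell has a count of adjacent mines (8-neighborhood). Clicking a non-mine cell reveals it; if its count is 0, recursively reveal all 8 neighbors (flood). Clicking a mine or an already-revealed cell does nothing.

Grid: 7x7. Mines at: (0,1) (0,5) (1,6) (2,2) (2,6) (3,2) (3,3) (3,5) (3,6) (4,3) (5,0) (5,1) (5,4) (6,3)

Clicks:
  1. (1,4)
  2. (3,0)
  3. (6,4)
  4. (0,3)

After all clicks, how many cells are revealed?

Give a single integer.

Answer: 15

Derivation:
Click 1 (1,4) count=1: revealed 1 new [(1,4)] -> total=1
Click 2 (3,0) count=0: revealed 8 new [(1,0) (1,1) (2,0) (2,1) (3,0) (3,1) (4,0) (4,1)] -> total=9
Click 3 (6,4) count=2: revealed 1 new [(6,4)] -> total=10
Click 4 (0,3) count=0: revealed 5 new [(0,2) (0,3) (0,4) (1,2) (1,3)] -> total=15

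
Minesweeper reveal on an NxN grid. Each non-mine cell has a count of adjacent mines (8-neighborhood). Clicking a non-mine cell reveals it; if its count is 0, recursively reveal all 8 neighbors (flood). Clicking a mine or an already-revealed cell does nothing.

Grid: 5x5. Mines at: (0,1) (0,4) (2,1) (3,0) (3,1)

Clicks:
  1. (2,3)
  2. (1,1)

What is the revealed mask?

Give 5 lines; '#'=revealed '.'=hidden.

Click 1 (2,3) count=0: revealed 12 new [(1,2) (1,3) (1,4) (2,2) (2,3) (2,4) (3,2) (3,3) (3,4) (4,2) (4,3) (4,4)] -> total=12
Click 2 (1,1) count=2: revealed 1 new [(1,1)] -> total=13

Answer: .....
.####
..###
..###
..###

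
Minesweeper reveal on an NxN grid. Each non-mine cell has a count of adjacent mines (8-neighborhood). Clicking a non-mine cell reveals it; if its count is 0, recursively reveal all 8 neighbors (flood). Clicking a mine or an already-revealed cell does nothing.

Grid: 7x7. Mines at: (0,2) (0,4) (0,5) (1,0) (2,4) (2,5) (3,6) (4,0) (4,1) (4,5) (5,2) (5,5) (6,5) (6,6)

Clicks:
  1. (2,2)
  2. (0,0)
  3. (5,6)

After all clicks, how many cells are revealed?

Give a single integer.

Answer: 11

Derivation:
Click 1 (2,2) count=0: revealed 9 new [(1,1) (1,2) (1,3) (2,1) (2,2) (2,3) (3,1) (3,2) (3,3)] -> total=9
Click 2 (0,0) count=1: revealed 1 new [(0,0)] -> total=10
Click 3 (5,6) count=4: revealed 1 new [(5,6)] -> total=11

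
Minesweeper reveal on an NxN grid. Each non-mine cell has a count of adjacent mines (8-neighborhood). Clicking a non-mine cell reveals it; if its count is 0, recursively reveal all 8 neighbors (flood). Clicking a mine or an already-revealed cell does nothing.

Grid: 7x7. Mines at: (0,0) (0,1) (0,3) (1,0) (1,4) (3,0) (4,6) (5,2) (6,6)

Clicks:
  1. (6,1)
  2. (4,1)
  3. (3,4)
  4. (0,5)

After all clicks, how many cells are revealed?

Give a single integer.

Answer: 26

Derivation:
Click 1 (6,1) count=1: revealed 1 new [(6,1)] -> total=1
Click 2 (4,1) count=2: revealed 1 new [(4,1)] -> total=2
Click 3 (3,4) count=0: revealed 23 new [(1,1) (1,2) (1,3) (2,1) (2,2) (2,3) (2,4) (2,5) (3,1) (3,2) (3,3) (3,4) (3,5) (4,2) (4,3) (4,4) (4,5) (5,3) (5,4) (5,5) (6,3) (6,4) (6,5)] -> total=25
Click 4 (0,5) count=1: revealed 1 new [(0,5)] -> total=26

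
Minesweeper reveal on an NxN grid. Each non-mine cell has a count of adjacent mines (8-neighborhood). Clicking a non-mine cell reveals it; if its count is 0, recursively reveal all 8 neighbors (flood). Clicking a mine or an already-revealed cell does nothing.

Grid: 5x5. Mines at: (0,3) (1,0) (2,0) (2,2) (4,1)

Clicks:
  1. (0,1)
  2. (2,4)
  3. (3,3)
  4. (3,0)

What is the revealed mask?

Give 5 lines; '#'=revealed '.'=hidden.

Answer: .#...
...##
...##
#.###
..###

Derivation:
Click 1 (0,1) count=1: revealed 1 new [(0,1)] -> total=1
Click 2 (2,4) count=0: revealed 10 new [(1,3) (1,4) (2,3) (2,4) (3,2) (3,3) (3,4) (4,2) (4,3) (4,4)] -> total=11
Click 3 (3,3) count=1: revealed 0 new [(none)] -> total=11
Click 4 (3,0) count=2: revealed 1 new [(3,0)] -> total=12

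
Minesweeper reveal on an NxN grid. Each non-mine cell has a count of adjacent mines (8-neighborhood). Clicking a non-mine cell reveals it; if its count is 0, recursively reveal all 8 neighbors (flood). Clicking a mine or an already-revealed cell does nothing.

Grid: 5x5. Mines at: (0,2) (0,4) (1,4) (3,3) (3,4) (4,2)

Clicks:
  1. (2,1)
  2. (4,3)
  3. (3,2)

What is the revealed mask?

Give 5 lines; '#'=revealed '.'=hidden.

Answer: ##...
###..
###..
###..
##.#.

Derivation:
Click 1 (2,1) count=0: revealed 13 new [(0,0) (0,1) (1,0) (1,1) (1,2) (2,0) (2,1) (2,2) (3,0) (3,1) (3,2) (4,0) (4,1)] -> total=13
Click 2 (4,3) count=3: revealed 1 new [(4,3)] -> total=14
Click 3 (3,2) count=2: revealed 0 new [(none)] -> total=14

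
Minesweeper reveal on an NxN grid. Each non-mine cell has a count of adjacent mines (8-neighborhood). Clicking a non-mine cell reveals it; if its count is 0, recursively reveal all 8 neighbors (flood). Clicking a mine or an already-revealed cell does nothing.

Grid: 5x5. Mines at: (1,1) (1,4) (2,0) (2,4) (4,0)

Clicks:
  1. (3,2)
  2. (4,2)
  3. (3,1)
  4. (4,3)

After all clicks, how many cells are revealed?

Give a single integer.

Click 1 (3,2) count=0: revealed 11 new [(2,1) (2,2) (2,3) (3,1) (3,2) (3,3) (3,4) (4,1) (4,2) (4,3) (4,4)] -> total=11
Click 2 (4,2) count=0: revealed 0 new [(none)] -> total=11
Click 3 (3,1) count=2: revealed 0 new [(none)] -> total=11
Click 4 (4,3) count=0: revealed 0 new [(none)] -> total=11

Answer: 11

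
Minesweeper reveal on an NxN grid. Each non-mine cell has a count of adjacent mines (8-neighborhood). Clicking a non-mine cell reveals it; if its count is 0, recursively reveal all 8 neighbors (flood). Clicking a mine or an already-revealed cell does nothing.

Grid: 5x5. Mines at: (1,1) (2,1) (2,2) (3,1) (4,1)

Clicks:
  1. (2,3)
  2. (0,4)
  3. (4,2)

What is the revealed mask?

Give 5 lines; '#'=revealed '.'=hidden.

Answer: ..###
..###
...##
..###
..###

Derivation:
Click 1 (2,3) count=1: revealed 1 new [(2,3)] -> total=1
Click 2 (0,4) count=0: revealed 13 new [(0,2) (0,3) (0,4) (1,2) (1,3) (1,4) (2,4) (3,2) (3,3) (3,4) (4,2) (4,3) (4,4)] -> total=14
Click 3 (4,2) count=2: revealed 0 new [(none)] -> total=14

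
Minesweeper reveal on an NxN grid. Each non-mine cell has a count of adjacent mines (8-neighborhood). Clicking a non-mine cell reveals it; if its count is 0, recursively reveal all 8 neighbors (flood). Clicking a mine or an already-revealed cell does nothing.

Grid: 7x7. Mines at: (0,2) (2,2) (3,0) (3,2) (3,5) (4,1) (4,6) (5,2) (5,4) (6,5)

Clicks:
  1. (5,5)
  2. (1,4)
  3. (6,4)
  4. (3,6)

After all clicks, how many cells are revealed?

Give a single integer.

Answer: 15

Derivation:
Click 1 (5,5) count=3: revealed 1 new [(5,5)] -> total=1
Click 2 (1,4) count=0: revealed 12 new [(0,3) (0,4) (0,5) (0,6) (1,3) (1,4) (1,5) (1,6) (2,3) (2,4) (2,5) (2,6)] -> total=13
Click 3 (6,4) count=2: revealed 1 new [(6,4)] -> total=14
Click 4 (3,6) count=2: revealed 1 new [(3,6)] -> total=15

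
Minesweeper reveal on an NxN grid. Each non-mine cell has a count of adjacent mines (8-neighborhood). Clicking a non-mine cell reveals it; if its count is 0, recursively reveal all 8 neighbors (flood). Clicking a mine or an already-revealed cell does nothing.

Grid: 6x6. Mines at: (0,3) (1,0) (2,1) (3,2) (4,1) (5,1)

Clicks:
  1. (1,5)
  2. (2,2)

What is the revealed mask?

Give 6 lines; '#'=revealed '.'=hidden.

Answer: ....##
...###
..####
...###
..####
..####

Derivation:
Click 1 (1,5) count=0: revealed 19 new [(0,4) (0,5) (1,3) (1,4) (1,5) (2,3) (2,4) (2,5) (3,3) (3,4) (3,5) (4,2) (4,3) (4,4) (4,5) (5,2) (5,3) (5,4) (5,5)] -> total=19
Click 2 (2,2) count=2: revealed 1 new [(2,2)] -> total=20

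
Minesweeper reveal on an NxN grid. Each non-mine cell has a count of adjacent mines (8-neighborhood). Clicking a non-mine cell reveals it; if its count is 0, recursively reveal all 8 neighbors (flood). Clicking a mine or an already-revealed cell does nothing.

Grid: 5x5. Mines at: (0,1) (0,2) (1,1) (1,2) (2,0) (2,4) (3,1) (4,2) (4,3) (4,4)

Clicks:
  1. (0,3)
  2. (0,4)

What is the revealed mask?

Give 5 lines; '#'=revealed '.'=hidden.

Click 1 (0,3) count=2: revealed 1 new [(0,3)] -> total=1
Click 2 (0,4) count=0: revealed 3 new [(0,4) (1,3) (1,4)] -> total=4

Answer: ...##
...##
.....
.....
.....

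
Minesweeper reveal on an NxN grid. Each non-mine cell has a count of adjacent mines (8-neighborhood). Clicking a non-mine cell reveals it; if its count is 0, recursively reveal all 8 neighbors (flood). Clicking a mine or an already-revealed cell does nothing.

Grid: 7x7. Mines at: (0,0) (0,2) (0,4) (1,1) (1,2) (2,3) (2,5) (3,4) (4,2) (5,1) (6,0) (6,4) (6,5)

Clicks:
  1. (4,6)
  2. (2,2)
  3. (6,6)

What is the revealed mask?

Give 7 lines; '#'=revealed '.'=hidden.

Click 1 (4,6) count=0: revealed 6 new [(3,5) (3,6) (4,5) (4,6) (5,5) (5,6)] -> total=6
Click 2 (2,2) count=3: revealed 1 new [(2,2)] -> total=7
Click 3 (6,6) count=1: revealed 1 new [(6,6)] -> total=8

Answer: .......
.......
..#....
.....##
.....##
.....##
......#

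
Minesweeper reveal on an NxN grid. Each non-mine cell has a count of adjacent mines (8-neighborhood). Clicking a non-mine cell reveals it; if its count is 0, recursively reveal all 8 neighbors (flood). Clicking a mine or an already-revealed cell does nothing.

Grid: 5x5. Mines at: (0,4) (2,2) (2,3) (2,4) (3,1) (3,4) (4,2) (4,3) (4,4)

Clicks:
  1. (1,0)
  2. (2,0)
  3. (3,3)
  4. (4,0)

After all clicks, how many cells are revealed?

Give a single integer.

Answer: 12

Derivation:
Click 1 (1,0) count=0: revealed 10 new [(0,0) (0,1) (0,2) (0,3) (1,0) (1,1) (1,2) (1,3) (2,0) (2,1)] -> total=10
Click 2 (2,0) count=1: revealed 0 new [(none)] -> total=10
Click 3 (3,3) count=7: revealed 1 new [(3,3)] -> total=11
Click 4 (4,0) count=1: revealed 1 new [(4,0)] -> total=12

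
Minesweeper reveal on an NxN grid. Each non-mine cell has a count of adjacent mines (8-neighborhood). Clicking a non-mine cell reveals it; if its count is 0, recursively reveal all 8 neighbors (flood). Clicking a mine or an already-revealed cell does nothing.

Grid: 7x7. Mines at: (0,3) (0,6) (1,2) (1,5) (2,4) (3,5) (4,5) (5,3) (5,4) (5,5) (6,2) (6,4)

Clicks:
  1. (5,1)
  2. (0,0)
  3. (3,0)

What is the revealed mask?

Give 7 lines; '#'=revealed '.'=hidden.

Click 1 (5,1) count=1: revealed 1 new [(5,1)] -> total=1
Click 2 (0,0) count=0: revealed 20 new [(0,0) (0,1) (1,0) (1,1) (2,0) (2,1) (2,2) (2,3) (3,0) (3,1) (3,2) (3,3) (4,0) (4,1) (4,2) (4,3) (5,0) (5,2) (6,0) (6,1)] -> total=21
Click 3 (3,0) count=0: revealed 0 new [(none)] -> total=21

Answer: ##.....
##.....
####...
####...
####...
###....
##.....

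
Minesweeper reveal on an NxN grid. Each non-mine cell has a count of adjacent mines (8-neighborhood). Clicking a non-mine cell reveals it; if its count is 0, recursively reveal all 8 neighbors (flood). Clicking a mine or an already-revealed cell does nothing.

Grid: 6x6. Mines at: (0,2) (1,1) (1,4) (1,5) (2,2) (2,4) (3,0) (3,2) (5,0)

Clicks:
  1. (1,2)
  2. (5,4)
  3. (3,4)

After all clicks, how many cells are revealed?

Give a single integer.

Answer: 14

Derivation:
Click 1 (1,2) count=3: revealed 1 new [(1,2)] -> total=1
Click 2 (5,4) count=0: revealed 13 new [(3,3) (3,4) (3,5) (4,1) (4,2) (4,3) (4,4) (4,5) (5,1) (5,2) (5,3) (5,4) (5,5)] -> total=14
Click 3 (3,4) count=1: revealed 0 new [(none)] -> total=14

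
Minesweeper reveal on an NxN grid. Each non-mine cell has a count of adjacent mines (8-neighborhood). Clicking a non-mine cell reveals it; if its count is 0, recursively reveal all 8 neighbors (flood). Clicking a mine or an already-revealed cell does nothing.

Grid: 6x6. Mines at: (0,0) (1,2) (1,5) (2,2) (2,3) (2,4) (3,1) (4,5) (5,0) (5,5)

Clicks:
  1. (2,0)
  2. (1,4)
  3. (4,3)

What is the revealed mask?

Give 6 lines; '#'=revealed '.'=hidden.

Answer: ......
....#.
#.....
..###.
.####.
.####.

Derivation:
Click 1 (2,0) count=1: revealed 1 new [(2,0)] -> total=1
Click 2 (1,4) count=3: revealed 1 new [(1,4)] -> total=2
Click 3 (4,3) count=0: revealed 11 new [(3,2) (3,3) (3,4) (4,1) (4,2) (4,3) (4,4) (5,1) (5,2) (5,3) (5,4)] -> total=13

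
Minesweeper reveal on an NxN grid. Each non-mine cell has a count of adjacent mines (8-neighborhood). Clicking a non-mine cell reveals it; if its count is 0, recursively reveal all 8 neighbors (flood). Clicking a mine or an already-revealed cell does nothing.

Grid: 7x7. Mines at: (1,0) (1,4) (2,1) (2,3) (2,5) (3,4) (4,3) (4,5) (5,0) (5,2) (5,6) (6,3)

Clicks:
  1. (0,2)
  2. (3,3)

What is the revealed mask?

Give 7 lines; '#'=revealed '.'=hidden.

Click 1 (0,2) count=0: revealed 6 new [(0,1) (0,2) (0,3) (1,1) (1,2) (1,3)] -> total=6
Click 2 (3,3) count=3: revealed 1 new [(3,3)] -> total=7

Answer: .###...
.###...
.......
...#...
.......
.......
.......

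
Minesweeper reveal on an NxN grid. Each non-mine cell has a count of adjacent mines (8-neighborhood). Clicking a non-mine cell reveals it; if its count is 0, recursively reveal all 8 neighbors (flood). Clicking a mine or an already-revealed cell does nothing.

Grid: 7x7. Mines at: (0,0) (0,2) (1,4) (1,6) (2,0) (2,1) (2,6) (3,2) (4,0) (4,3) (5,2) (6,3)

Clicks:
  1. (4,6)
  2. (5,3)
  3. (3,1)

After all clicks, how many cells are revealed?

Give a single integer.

Answer: 14

Derivation:
Click 1 (4,6) count=0: revealed 12 new [(3,4) (3,5) (3,6) (4,4) (4,5) (4,6) (5,4) (5,5) (5,6) (6,4) (6,5) (6,6)] -> total=12
Click 2 (5,3) count=3: revealed 1 new [(5,3)] -> total=13
Click 3 (3,1) count=4: revealed 1 new [(3,1)] -> total=14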